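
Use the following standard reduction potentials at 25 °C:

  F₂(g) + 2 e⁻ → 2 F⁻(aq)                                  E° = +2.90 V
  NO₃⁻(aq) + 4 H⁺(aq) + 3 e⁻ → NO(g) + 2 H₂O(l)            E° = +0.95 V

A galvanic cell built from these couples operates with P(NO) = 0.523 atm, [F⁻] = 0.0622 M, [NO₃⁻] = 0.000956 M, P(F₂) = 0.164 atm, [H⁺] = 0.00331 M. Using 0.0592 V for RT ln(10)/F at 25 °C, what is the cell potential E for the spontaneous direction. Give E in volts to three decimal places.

+2.248 V

F₂/F⁻ is the cathode (higher E°), NO₃⁻/NO the anode: E°cell = +2.90 − (+0.95) = +1.95 V, n = 6.
Overall: 3 F₂(g) + 2 NO(g) + 4 H₂O(l) → 6 F⁻(aq) + 2 NO₃⁻(aq) + 8 H⁺(aq)
Q = [F⁻]^6·[NO₃⁻]^2·[H⁺]^8 / (P(F₂)^3·P(NO)^2); log Q = -30.199.
E = E° − (0.0592/n) log Q = +1.95 − (0.0592/6)(-30.199) = +2.248 V.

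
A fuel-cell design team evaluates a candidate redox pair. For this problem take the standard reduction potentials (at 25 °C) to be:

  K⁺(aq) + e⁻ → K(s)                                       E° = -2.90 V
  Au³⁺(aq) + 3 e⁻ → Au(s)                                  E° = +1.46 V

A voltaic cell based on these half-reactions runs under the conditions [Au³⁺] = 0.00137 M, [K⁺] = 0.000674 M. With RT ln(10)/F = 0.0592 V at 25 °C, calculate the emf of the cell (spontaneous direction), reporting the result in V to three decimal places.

+4.491 V

Au³⁺/Au is the cathode (higher E°), K⁺/K the anode: E°cell = +1.46 − (-2.90) = +4.36 V, n = 3.
Overall: Au³⁺(aq) + 3 K(s) → Au(s) + 3 K⁺(aq)
Q = [K⁺]^3 / ([Au³⁺]); log Q = -6.651.
E = E° − (0.0592/n) log Q = +4.36 − (0.0592/3)(-6.651) = +4.491 V.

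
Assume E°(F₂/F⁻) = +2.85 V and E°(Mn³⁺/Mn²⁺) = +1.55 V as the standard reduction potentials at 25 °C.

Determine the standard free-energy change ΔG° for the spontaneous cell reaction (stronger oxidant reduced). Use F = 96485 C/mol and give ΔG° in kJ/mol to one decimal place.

F₂/F⁻ (E° = +2.85 V) is the cathode; Mn³⁺/Mn²⁺ (E° = +1.55 V) is the anode, so E°cell = +1.30 V.
Balancing electrons gives n = 2 (lcm of 2 and 1).
ΔG° = −nFE° = −(2)(96485)(+1.30) = -250,861 J = -250.9 kJ/mol.

-250.9 kJ/mol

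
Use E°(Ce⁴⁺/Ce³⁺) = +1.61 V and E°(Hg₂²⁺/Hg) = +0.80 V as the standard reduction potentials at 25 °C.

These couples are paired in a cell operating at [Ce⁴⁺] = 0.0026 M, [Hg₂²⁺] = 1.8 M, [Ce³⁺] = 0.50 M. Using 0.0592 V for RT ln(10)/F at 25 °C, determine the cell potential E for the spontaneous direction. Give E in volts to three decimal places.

+0.667 V

Ce⁴⁺/Ce³⁺ is the cathode (higher E°), Hg₂²⁺/Hg the anode: E°cell = +1.61 − (+0.80) = +0.81 V, n = 2.
Overall: 2 Ce⁴⁺(aq) + 2 Hg(l) → 2 Ce³⁺(aq) + Hg₂²⁺(aq)
Q = [Ce³⁺]^2·[Hg₂²⁺] / ([Ce⁴⁺]^2); log Q = 4.823.
E = E° − (0.0592/n) log Q = +0.81 − (0.0592/2)(4.823) = +0.667 V.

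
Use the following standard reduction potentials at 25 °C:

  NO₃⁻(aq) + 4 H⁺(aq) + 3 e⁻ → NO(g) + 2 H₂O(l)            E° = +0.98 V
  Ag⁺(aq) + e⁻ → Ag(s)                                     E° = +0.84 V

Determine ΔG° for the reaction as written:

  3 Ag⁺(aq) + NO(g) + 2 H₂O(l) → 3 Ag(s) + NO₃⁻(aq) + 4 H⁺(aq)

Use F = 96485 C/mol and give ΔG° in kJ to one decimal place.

+40.5 kJ

As written, Ag⁺/Ag is reduced (cathode) and NO₃⁻/NO is oxidised (anode), so E°cell = (+0.84) − (+0.98) = -0.14 V.
Balancing electrons gives n = 3.
ΔG° = −nFE° = −(3)(96485)(-0.14) = 40,524 J = +40.5 kJ.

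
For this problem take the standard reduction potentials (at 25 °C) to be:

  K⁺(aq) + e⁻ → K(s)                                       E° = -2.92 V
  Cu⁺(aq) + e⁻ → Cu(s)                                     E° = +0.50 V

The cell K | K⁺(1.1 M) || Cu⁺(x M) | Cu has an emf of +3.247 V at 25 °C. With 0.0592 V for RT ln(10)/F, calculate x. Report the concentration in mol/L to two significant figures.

0.0013 M

Cu⁺/Cu is the cathode, K⁺/K the anode: E°cell = +3.42 V, n = 1.
Overall reaction: Cu⁺(aq) + K(s) → Cu(s) + K⁺(aq); Q = [K⁺]^1/[Cu⁺]^1.
From E = E° − (0.0592/n) log Q: log Q = (E° − E)·n/0.0592 = (+3.42 − (+3.247))·1/0.0592 = 2.9223.
So 1·log[Cu⁺] = 1·log(1.1) − log Q = 0.0414 − (2.9223) = -2.8809; [Cu⁺] = 10^(-2.8809) ≈ 0.0013 M.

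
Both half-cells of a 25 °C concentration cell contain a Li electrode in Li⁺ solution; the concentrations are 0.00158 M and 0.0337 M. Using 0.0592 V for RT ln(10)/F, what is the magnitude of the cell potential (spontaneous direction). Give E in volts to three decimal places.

+0.079 V

For a concentration cell E°cell = 0. The 0.0337 M side is the cathode (reduction is favoured where [Li⁺] is higher).
With n = 1, E = −(0.0592/1) log([Li⁺]ₐₙ/[Li⁺]꜀ₐₜ) = −(0.0592/1) log(0.00158/0.0337) = −(0.0592/1)(-1.329) = +0.079 V.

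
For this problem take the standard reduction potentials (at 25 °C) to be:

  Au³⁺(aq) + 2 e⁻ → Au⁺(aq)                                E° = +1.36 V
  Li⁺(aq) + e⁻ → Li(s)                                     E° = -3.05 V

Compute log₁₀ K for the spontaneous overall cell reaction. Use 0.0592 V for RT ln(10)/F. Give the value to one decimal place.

Cathode: Au³⁺/Au⁺; anode: Li⁺/Li. E°cell = +4.41 V, n = 2.
log K = nE°cell / 0.0592 = (2)(+4.41) / 0.0592 = 149.0.

149.0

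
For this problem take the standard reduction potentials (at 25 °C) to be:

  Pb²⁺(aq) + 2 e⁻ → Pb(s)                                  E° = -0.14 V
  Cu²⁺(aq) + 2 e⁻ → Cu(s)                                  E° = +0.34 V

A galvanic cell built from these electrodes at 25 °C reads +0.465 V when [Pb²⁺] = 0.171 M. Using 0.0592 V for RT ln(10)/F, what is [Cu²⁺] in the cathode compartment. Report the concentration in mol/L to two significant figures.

0.053 M

Cu²⁺/Cu is the cathode, Pb²⁺/Pb the anode: E°cell = +0.48 V, n = 2.
Overall reaction: Cu²⁺(aq) + Pb(s) → Cu(s) + Pb²⁺(aq); Q = [Pb²⁺]^1/[Cu²⁺]^1.
From E = E° − (0.0592/n) log Q: log Q = (E° − E)·n/0.0592 = (+0.48 − (+0.465))·2/0.0592 = 0.5068.
So 1·log[Cu²⁺] = 1·log(0.171) − log Q = -0.7670 − (0.5068) = -1.2738; [Cu²⁺] = 10^(-1.2738) ≈ 0.053 M.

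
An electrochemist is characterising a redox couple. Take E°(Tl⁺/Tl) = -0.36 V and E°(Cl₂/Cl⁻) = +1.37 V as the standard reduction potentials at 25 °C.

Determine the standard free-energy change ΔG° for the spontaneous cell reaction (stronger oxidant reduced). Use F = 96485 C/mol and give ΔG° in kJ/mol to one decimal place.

-333.8 kJ/mol

Cl₂/Cl⁻ (E° = +1.37 V) is the cathode; Tl⁺/Tl (E° = -0.36 V) is the anode, so E°cell = +1.73 V.
Balancing electrons gives n = 2 (lcm of 2 and 1).
ΔG° = −nFE° = −(2)(96485)(+1.73) = -333,838 J = -333.8 kJ/mol.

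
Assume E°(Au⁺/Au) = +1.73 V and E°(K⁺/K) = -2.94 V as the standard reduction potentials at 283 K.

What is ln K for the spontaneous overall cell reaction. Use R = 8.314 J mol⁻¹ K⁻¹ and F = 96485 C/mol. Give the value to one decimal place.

191.5

Cathode: Au⁺/Au; anode: K⁺/K. E°cell = (+1.73) − (-2.94) = +4.67 V, with n = 1.
ΔG° = −nFE° = −RT ln K, so ln K = nFE°/(RT) = (1)(96485)(+4.67) / ((8.314)(283)) = 191.505.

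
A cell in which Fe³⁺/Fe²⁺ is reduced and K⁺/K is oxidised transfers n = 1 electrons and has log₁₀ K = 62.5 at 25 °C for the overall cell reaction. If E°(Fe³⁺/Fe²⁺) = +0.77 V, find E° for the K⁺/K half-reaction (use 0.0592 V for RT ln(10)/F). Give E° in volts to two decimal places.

-2.93 V

E°cell = (0.0592/n)·log K = (0.0592/1)(62.5) = +3.700 V.
Since Fe³⁺/Fe²⁺ is the cathode and K⁺/K the anode, E°cell = E°(Fe³⁺/Fe²⁺) − E°(K⁺/K).
So E°(K⁺/K) = E°(Fe³⁺/Fe²⁺) − E°cell = (+0.77) − (+3.700) = -2.93 V.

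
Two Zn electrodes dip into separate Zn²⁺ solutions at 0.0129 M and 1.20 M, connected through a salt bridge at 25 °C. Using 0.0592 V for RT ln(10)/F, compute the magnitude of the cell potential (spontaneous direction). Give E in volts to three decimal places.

For a concentration cell E°cell = 0. The 1.20 M side is the cathode (reduction is favoured where [Zn²⁺] is higher).
With n = 2, E = −(0.0592/2) log([Zn²⁺]ₐₙ/[Zn²⁺]꜀ₐₜ) = −(0.0592/2) log(0.0129/1.2) = −(0.0592/2)(-1.969) = +0.058 V.

+0.058 V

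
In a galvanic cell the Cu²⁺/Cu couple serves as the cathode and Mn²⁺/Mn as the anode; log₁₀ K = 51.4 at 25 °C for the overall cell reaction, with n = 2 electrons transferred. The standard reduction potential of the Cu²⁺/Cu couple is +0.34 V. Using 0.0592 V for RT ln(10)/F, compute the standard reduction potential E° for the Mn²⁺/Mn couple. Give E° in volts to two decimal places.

E°cell = (0.0592/n)·log K = (0.0592/2)(51.4) = +1.521 V.
Since Cu²⁺/Cu is the cathode and Mn²⁺/Mn the anode, E°cell = E°(Cu²⁺/Cu) − E°(Mn²⁺/Mn).
So E°(Mn²⁺/Mn) = E°(Cu²⁺/Cu) − E°cell = (+0.34) − (+1.521) = -1.18 V.

-1.18 V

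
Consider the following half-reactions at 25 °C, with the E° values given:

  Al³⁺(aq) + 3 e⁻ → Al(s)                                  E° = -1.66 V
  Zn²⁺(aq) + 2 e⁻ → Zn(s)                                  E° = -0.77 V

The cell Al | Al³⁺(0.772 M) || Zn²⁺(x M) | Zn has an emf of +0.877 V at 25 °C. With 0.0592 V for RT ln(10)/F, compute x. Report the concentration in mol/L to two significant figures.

0.31 M

Zn²⁺/Zn is the cathode, Al³⁺/Al the anode: E°cell = +0.89 V, n = 6.
Overall reaction: 3 Zn²⁺(aq) + 2 Al(s) → 3 Zn(s) + 2 Al³⁺(aq); Q = [Al³⁺]^2/[Zn²⁺]^3.
From E = E° − (0.0592/n) log Q: log Q = (E° − E)·n/0.0592 = (+0.89 − (+0.877))·6/0.0592 = 1.3176.
So 3·log[Zn²⁺] = 2·log(0.772) − log Q = -0.2248 − (1.3176) = -1.5424; log[Zn²⁺] = -1.5424 / 3 = -0.5141; [Zn²⁺] = 10^(-0.5141) ≈ 0.31 M.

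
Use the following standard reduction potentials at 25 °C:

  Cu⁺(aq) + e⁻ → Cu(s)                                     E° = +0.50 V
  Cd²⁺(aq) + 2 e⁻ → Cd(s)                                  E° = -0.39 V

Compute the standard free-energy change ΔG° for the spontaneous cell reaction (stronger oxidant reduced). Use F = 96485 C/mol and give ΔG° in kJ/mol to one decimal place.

-171.7 kJ/mol

Cu⁺/Cu (E° = +0.50 V) is the cathode; Cd²⁺/Cd (E° = -0.39 V) is the anode, so E°cell = +0.89 V.
Balancing electrons gives n = 2 (lcm of 1 and 2).
ΔG° = −nFE° = −(2)(96485)(+0.89) = -171,743 J = -171.7 kJ/mol.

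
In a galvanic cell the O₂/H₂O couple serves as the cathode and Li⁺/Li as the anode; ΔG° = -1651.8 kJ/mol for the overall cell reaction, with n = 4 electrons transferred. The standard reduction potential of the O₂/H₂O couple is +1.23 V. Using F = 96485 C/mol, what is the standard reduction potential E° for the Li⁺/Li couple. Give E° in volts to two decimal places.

-3.05 V

E°cell = −ΔG°/(nF) = −(-1651.8×10³)/((4)(96485)) = +4.280 V.
Since O₂/H₂O is the cathode and Li⁺/Li the anode, E°cell = E°(O₂/H₂O) − E°(Li⁺/Li).
So E°(Li⁺/Li) = E°(O₂/H₂O) − E°cell = (+1.23) − (+4.280) = -3.05 V.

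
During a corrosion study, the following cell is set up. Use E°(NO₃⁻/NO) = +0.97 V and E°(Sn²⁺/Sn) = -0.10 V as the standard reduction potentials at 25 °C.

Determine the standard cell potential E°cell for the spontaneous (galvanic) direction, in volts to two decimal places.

The NO₃⁻/NO couple has the higher reduction potential, so it is the cathode; Sn²⁺/Sn is oxidised at the anode.
E°cell = E°(cathode) − E°(anode) = (+0.97) − (-0.10) = +1.07 V.

+1.07 V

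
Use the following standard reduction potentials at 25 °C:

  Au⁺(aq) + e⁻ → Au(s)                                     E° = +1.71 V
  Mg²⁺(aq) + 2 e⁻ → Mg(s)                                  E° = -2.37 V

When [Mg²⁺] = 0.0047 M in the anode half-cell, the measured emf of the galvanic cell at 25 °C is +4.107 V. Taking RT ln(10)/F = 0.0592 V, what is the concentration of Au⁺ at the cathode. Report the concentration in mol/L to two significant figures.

0.20 M

Au⁺/Au is the cathode, Mg²⁺/Mg the anode: E°cell = +4.08 V, n = 2.
Overall reaction: 2 Au⁺(aq) + Mg(s) → 2 Au(s) + Mg²⁺(aq); Q = [Mg²⁺]^1/[Au⁺]^2.
From E = E° − (0.0592/n) log Q: log Q = (E° − E)·n/0.0592 = (+4.08 − (+4.107))·2/0.0592 = -0.9122.
So 2·log[Au⁺] = 1·log(0.0047) − log Q = -2.3279 − (-0.9122) = -1.4157; log[Au⁺] = -1.4157 / 2 = -0.7078; [Au⁺] = 10^(-0.7078) ≈ 0.20 M.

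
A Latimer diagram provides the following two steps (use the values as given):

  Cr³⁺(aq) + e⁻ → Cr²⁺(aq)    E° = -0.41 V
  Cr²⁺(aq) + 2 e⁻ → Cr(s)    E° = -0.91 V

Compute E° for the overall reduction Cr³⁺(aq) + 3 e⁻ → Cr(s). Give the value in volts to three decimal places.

Adding the free-energy changes (−nFE°) of the two steps gives −n₃FE°₃ = −n₁FE°₁ − n₂FE°₂.
E°₃ = (1×-0.41 + 2×-0.91) / 3 = (-2.230) / 3 = -0.743 V.
Simply averaging or adding the two E° values would be wrong; the electron-weighted sum is required.

-0.743 V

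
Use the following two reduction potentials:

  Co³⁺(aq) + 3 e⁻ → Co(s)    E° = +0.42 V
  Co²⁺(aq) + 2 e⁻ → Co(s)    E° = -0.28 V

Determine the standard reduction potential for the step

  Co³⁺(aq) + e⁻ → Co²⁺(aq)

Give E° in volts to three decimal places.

Sequential free energies add, so n₃E°₃ = n₁E°₁ + n₂E°₂.
With n₃ = 3, and the known step contributing 2×(-0.28) V, the unknown satisfies 1·E° = 3×(+0.42) − 2×(-0.28) = +1.820.
E° = +1.820 / 1 = +1.820 V.

+1.820 V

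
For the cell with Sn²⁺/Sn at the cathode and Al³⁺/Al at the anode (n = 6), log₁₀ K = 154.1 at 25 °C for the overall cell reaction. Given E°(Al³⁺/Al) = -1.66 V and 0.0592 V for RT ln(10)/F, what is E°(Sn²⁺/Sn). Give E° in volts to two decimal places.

E°cell = (0.0592/n)·log K = (0.0592/6)(154.1) = +1.520 V.
Since Sn²⁺/Sn is the cathode and Al³⁺/Al the anode, E°cell = E°(Sn²⁺/Sn) − E°(Al³⁺/Al).
So E°(Sn²⁺/Sn) = E°cell + E°(Al³⁺/Al) = +1.520 + (-1.66) = -0.14 V.

-0.14 V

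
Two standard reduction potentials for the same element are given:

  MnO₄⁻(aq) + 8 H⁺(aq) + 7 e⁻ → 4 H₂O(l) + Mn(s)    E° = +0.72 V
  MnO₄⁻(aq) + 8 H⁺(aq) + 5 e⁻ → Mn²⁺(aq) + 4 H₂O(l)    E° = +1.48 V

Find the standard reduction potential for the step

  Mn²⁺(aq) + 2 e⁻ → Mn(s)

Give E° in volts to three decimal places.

-1.180 V

Sequential free energies add, so n₃E°₃ = n₁E°₁ + n₂E°₂.
With n₃ = 7, and the known step contributing 5×(+1.48) V, the unknown satisfies 2·E° = 7×(+0.72) − 5×(+1.48) = -2.360.
E° = -2.360 / 2 = -1.180 V.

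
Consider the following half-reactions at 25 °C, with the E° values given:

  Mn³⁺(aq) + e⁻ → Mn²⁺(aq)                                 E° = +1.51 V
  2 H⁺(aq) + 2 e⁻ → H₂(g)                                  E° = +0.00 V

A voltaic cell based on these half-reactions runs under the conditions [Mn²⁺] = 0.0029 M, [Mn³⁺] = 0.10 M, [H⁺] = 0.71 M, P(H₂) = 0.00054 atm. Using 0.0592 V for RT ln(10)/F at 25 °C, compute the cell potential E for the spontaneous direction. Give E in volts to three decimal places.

Mn³⁺/Mn²⁺ is the cathode (higher E°), H⁺/H₂ the anode: E°cell = +1.51 − (+0.00) = +1.51 V, n = 2.
Overall: 2 Mn³⁺(aq) + H₂(g) → 2 Mn²⁺(aq) + 2 H⁺(aq)
Q = [Mn²⁺]^2·[H⁺]^2 / ([Mn³⁺]^2·P(H₂)); log Q = -0.105.
E = E° − (0.0592/n) log Q = +1.51 − (0.0592/2)(-0.105) = +1.513 V.

+1.513 V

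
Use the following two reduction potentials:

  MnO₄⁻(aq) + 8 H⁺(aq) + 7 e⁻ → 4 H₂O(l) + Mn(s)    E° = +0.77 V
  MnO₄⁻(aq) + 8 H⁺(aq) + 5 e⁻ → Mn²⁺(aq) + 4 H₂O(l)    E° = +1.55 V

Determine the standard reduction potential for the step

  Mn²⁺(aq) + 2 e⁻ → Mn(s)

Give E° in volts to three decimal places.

Sequential free energies add, so n₃E°₃ = n₁E°₁ + n₂E°₂.
With n₃ = 7, and the known step contributing 5×(+1.55) V, the unknown satisfies 2·E° = 7×(+0.77) − 5×(+1.55) = -2.360.
E° = -2.360 / 2 = -1.180 V.

-1.180 V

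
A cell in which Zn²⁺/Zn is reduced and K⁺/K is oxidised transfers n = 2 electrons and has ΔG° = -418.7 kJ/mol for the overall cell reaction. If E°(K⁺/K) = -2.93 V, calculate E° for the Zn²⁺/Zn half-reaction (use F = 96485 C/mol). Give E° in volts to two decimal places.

E°cell = −ΔG°/(nF) = −(-418.7×10³)/((2)(96485)) = +2.170 V.
Since Zn²⁺/Zn is the cathode and K⁺/K the anode, E°cell = E°(Zn²⁺/Zn) − E°(K⁺/K).
So E°(Zn²⁺/Zn) = E°cell + E°(K⁺/K) = +2.170 + (-2.93) = -0.76 V.

-0.76 V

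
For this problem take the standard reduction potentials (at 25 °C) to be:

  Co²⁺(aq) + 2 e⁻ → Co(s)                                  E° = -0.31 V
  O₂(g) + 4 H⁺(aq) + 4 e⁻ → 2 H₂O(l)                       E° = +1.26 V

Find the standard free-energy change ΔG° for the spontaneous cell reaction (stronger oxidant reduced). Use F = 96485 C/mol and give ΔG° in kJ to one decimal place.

O₂/H₂O (E° = +1.26 V) is the cathode; Co²⁺/Co (E° = -0.31 V) is the anode, so E°cell = +1.57 V.
Balancing electrons gives n = 4 (lcm of 4 and 2).
ΔG° = −nFE° = −(4)(96485)(+1.57) = -605,926 J = -605.9 kJ.

-605.9 kJ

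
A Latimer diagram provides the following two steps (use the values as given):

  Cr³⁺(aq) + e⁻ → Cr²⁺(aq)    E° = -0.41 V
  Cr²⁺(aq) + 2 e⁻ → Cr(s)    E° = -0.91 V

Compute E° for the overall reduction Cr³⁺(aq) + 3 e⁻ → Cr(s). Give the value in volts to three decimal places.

Adding the free-energy changes (−nFE°) of the two steps gives −n₃FE°₃ = −n₁FE°₁ − n₂FE°₂.
E°₃ = (1×-0.41 + 2×-0.91) / 3 = (-2.230) / 3 = -0.743 V.

-0.743 V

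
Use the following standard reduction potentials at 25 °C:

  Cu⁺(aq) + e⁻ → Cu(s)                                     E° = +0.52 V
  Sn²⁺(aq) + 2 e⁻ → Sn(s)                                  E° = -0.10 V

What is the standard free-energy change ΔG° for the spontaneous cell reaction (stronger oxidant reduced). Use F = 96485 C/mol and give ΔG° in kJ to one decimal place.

Cu⁺/Cu (E° = +0.52 V) is the cathode; Sn²⁺/Sn (E° = -0.10 V) is the anode, so E°cell = +0.62 V.
Balancing electrons gives n = 2 (lcm of 1 and 2).
ΔG° = −nFE° = −(2)(96485)(+0.62) = -119,641 J = -119.6 kJ.

-119.6 kJ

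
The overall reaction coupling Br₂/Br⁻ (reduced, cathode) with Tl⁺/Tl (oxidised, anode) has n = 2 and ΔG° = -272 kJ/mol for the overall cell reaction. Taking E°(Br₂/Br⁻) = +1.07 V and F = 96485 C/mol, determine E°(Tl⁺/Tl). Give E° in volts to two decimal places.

E°cell = −ΔG°/(nF) = −(-272×10³)/((2)(96485)) = +1.410 V.
Since Br₂/Br⁻ is the cathode and Tl⁺/Tl the anode, E°cell = E°(Br₂/Br⁻) − E°(Tl⁺/Tl).
So E°(Tl⁺/Tl) = E°(Br₂/Br⁻) − E°cell = (+1.07) − (+1.410) = -0.34 V.

-0.34 V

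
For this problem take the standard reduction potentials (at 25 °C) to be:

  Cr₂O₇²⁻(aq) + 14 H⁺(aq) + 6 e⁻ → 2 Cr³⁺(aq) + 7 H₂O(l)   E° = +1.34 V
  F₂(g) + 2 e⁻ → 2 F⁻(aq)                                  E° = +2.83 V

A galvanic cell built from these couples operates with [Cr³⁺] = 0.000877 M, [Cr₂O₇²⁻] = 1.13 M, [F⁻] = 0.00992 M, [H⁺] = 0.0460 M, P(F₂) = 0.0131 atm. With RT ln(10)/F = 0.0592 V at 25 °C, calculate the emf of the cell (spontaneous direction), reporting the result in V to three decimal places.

+1.677 V

F₂/F⁻ is the cathode (higher E°), Cr₂O₇²⁻/Cr³⁺ the anode: E°cell = +2.83 − (+1.34) = +1.49 V, n = 6.
Overall: 3 F₂(g) + 2 Cr³⁺(aq) + 7 H₂O(l) → 6 F⁻(aq) + Cr₂O₇²⁻(aq) + 14 H⁺(aq)
Q = [F⁻]^6·[Cr₂O₇²⁻]·[H⁺]^14 / (P(F₂)^3·[Cr³⁺]^2); log Q = -18.927.
E = E° − (0.0592/n) log Q = +1.49 − (0.0592/6)(-18.927) = +1.677 V.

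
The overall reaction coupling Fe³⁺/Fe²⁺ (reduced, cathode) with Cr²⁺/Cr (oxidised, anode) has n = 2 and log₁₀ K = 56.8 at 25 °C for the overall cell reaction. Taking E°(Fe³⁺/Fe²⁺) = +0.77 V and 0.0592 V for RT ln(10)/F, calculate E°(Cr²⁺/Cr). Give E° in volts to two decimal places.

E°cell = (0.0592/n)·log K = (0.0592/2)(56.8) = +1.681 V.
Since Fe³⁺/Fe²⁺ is the cathode and Cr²⁺/Cr the anode, E°cell = E°(Fe³⁺/Fe²⁺) − E°(Cr²⁺/Cr).
So E°(Cr²⁺/Cr) = E°(Fe³⁺/Fe²⁺) − E°cell = (+0.77) − (+1.681) = -0.91 V.

-0.91 V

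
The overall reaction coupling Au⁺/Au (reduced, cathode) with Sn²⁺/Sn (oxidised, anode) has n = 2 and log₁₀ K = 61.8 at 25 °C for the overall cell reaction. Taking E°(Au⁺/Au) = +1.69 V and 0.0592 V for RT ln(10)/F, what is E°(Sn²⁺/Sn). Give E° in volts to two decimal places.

E°cell = (0.0592/n)·log K = (0.0592/2)(61.8) = +1.829 V.
Since Au⁺/Au is the cathode and Sn²⁺/Sn the anode, E°cell = E°(Au⁺/Au) − E°(Sn²⁺/Sn).
So E°(Sn²⁺/Sn) = E°(Au⁺/Au) − E°cell = (+1.69) − (+1.829) = -0.14 V.

-0.14 V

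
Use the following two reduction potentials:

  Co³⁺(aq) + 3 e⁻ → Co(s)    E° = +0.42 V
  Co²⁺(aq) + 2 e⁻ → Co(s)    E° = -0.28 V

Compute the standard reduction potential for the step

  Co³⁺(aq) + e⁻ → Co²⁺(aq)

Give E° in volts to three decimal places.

+1.820 V

Sequential free energies add, so n₃E°₃ = n₁E°₁ + n₂E°₂.
With n₃ = 3, and the known step contributing 2×(-0.28) V, the unknown satisfies 1·E° = 3×(+0.42) − 2×(-0.28) = +1.820.
E° = +1.820 / 1 = +1.820 V.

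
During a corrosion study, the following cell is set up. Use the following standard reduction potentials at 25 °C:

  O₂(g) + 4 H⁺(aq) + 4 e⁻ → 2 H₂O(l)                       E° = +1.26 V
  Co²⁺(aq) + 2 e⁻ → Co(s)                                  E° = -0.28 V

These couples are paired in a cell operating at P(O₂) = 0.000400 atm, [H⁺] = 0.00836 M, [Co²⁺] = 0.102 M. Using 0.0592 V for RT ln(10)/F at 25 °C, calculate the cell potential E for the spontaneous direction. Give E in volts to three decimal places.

O₂/H₂O is the cathode (higher E°), Co²⁺/Co the anode: E°cell = +1.26 − (-0.28) = +1.54 V, n = 4.
Overall: O₂(g) + 4 H⁺(aq) + 2 Co(s) → 2 H₂O(l) + 2 Co²⁺(aq)
Q = [Co²⁺]^2 / (P(O₂)·[H⁺]^4); log Q = 9.726.
E = E° − (0.0592/n) log Q = +1.54 − (0.0592/4)(9.726) = +1.396 V.

+1.396 V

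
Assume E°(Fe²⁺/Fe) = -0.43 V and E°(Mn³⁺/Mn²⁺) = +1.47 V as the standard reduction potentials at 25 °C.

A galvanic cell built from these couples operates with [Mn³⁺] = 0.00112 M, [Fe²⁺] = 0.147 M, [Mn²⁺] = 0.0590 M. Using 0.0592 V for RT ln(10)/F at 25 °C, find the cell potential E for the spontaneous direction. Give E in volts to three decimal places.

+1.823 V

Mn³⁺/Mn²⁺ is the cathode (higher E°), Fe²⁺/Fe the anode: E°cell = +1.47 − (-0.43) = +1.90 V, n = 2.
Overall: 2 Mn³⁺(aq) + Fe(s) → 2 Mn²⁺(aq) + Fe²⁺(aq)
Q = [Mn²⁺]^2·[Fe²⁺] / ([Mn³⁺]^2); log Q = 2.611.
E = E° − (0.0592/n) log Q = +1.90 − (0.0592/2)(2.611) = +1.823 V.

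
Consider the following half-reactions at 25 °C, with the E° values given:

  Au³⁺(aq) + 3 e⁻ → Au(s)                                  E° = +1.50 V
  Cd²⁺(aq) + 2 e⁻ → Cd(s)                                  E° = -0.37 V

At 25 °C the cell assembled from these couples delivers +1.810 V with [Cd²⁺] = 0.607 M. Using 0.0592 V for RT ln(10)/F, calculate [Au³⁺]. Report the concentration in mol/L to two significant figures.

Au³⁺/Au is the cathode, Cd²⁺/Cd the anode: E°cell = +1.87 V, n = 6.
Overall reaction: 2 Au³⁺(aq) + 3 Cd(s) → 2 Au(s) + 3 Cd²⁺(aq); Q = [Cd²⁺]^3/[Au³⁺]^2.
From E = E° − (0.0592/n) log Q: log Q = (E° − E)·n/0.0592 = (+1.87 − (+1.810))·6/0.0592 = 6.0811.
So 2·log[Au³⁺] = 3·log(0.607) − log Q = -0.6504 − (6.0811) = -6.7315; log[Au³⁺] = -6.7315 / 2 = -3.3657; [Au³⁺] = 10^(-3.3657) ≈ 0.00043 M.

0.00043 M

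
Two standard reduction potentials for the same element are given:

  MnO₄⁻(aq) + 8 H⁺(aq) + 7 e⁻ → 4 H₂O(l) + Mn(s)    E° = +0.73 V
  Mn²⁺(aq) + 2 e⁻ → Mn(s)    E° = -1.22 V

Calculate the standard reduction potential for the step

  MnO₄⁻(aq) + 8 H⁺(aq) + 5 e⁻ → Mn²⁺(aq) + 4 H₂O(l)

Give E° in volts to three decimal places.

Sequential free energies add, so n₃E°₃ = n₁E°₁ + n₂E°₂.
With n₃ = 7, and the known step contributing 2×(-1.22) V, the unknown satisfies 5·E° = 7×(+0.73) − 2×(-1.22) = +7.550.
E° = +7.550 / 5 = +1.510 V.

+1.510 V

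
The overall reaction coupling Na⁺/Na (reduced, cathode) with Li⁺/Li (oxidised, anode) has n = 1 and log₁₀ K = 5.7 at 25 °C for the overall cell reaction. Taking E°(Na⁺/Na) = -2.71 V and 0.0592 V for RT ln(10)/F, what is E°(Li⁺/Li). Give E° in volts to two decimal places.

E°cell = (0.0592/n)·log K = (0.0592/1)(5.7) = +0.337 V.
Since Na⁺/Na is the cathode and Li⁺/Li the anode, E°cell = E°(Na⁺/Na) − E°(Li⁺/Li).
So E°(Li⁺/Li) = E°(Na⁺/Na) − E°cell = (-2.71) − (+0.337) = -3.05 V.

-3.05 V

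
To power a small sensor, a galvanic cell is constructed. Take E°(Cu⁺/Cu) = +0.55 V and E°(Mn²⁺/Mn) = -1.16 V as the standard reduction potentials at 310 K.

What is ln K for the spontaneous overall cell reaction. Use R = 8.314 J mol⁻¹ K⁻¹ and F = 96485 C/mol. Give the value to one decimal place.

Cathode: Cu⁺/Cu; anode: Mn²⁺/Mn. E°cell = (+0.55) − (-1.16) = +1.71 V, with n = 2.
ΔG° = −nFE° = −RT ln K, so ln K = nFE°/(RT) = (2)(96485)(+1.71) / ((8.314)(310)) = 128.031.

128.0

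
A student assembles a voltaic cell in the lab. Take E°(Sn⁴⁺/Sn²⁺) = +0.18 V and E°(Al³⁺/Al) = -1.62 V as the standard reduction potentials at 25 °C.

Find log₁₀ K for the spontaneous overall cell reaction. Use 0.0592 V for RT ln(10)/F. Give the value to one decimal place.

182.4

Cathode: Sn⁴⁺/Sn²⁺; anode: Al³⁺/Al. E°cell = +1.80 V, n = 6.
log K = nE°cell / 0.0592 = (6)(+1.80) / 0.0592 = 182.4.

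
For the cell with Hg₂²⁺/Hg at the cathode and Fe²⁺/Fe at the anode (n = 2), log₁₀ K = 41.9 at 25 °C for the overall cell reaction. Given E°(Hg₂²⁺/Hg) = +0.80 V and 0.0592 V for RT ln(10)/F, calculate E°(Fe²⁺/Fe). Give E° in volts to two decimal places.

E°cell = (0.0592/n)·log K = (0.0592/2)(41.9) = +1.240 V.
Since Hg₂²⁺/Hg is the cathode and Fe²⁺/Fe the anode, E°cell = E°(Hg₂²⁺/Hg) − E°(Fe²⁺/Fe).
So E°(Fe²⁺/Fe) = E°(Hg₂²⁺/Hg) − E°cell = (+0.80) − (+1.240) = -0.44 V.

-0.44 V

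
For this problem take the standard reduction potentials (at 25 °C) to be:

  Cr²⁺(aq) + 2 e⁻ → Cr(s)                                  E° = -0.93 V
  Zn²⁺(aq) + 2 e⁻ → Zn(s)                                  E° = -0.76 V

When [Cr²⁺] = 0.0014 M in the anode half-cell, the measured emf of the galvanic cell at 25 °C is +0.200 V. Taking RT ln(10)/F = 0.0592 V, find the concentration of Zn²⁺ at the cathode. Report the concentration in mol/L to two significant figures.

Zn²⁺/Zn is the cathode, Cr²⁺/Cr the anode: E°cell = +0.17 V, n = 2.
Overall reaction: Zn²⁺(aq) + Cr(s) → Zn(s) + Cr²⁺(aq); Q = [Cr²⁺]^1/[Zn²⁺]^1.
From E = E° − (0.0592/n) log Q: log Q = (E° − E)·n/0.0592 = (+0.17 − (+0.200))·2/0.0592 = -1.0135.
So 1·log[Zn²⁺] = 1·log(0.0014) − log Q = -2.8539 − (-1.0135) = -1.8404; [Zn²⁺] = 10^(-1.8404) ≈ 0.014 M.

0.014 M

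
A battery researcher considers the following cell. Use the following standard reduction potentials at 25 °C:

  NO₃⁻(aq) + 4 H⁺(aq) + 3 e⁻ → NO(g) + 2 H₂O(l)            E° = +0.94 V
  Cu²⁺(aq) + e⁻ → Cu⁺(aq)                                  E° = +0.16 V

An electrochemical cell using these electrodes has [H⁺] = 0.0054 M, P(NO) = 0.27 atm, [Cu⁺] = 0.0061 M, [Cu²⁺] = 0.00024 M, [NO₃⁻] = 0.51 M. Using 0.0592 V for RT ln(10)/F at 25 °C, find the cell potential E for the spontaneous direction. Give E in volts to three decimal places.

+0.690 V

NO₃⁻/NO is the cathode (higher E°), Cu²⁺/Cu⁺ the anode: E°cell = +0.94 − (+0.16) = +0.78 V, n = 3.
Overall: NO₃⁻(aq) + 4 H⁺(aq) + 3 Cu⁺(aq) → NO(g) + 2 H₂O(l) + 3 Cu²⁺(aq)
Q = P(NO)·[Cu²⁺]^3 / ([NO₃⁻]·[H⁺]^4·[Cu⁺]^3); log Q = 4.579.
E = E° − (0.0592/n) log Q = +0.78 − (0.0592/3)(4.579) = +0.690 V.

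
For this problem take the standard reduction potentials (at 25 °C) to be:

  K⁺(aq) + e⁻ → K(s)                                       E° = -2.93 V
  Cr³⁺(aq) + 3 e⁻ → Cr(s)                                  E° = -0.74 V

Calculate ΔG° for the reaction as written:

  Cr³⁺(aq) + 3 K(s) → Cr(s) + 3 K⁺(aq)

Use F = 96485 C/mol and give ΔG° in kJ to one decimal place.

As written, Cr³⁺/Cr is reduced (cathode) and K⁺/K is oxidised (anode), so E°cell = (-0.74) − (-2.93) = +2.19 V.
Balancing electrons gives n = 3.
ΔG° = −nFE° = −(3)(96485)(+2.19) = -633,906 J = -633.9 kJ.

-633.9 kJ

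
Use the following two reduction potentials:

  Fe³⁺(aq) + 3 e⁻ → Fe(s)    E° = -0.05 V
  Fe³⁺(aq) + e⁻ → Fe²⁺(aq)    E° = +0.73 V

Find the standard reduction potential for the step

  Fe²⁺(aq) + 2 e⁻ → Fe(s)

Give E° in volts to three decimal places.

-0.440 V

Sequential free energies add, so n₃E°₃ = n₁E°₁ + n₂E°₂.
With n₃ = 3, and the known step contributing 1×(+0.73) V, the unknown satisfies 2·E° = 3×(-0.05) − 1×(+0.73) = -0.880.
E° = -0.880 / 2 = -0.440 V.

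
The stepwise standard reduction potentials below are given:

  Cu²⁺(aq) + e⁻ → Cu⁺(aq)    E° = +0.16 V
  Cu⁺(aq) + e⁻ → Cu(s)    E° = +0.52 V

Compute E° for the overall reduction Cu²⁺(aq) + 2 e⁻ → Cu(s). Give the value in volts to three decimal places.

+0.340 V

Standard free energies of sequential steps add: ΔG°₃ = ΔG°₁ + ΔG°₂, so n₃E°₃ = n₁E°₁ + n₂E°₂.
E°₃ = (1×+0.16 + 1×+0.52) / 2 = (+0.680) / 2 = +0.340 V.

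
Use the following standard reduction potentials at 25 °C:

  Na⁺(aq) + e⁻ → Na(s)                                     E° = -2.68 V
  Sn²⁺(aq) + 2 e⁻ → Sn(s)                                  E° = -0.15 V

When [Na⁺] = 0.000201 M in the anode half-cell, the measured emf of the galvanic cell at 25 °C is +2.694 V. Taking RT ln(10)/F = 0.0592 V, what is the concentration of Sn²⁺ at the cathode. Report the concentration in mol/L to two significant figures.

Sn²⁺/Sn is the cathode, Na⁺/Na the anode: E°cell = +2.53 V, n = 2.
Overall reaction: Sn²⁺(aq) + 2 Na(s) → Sn(s) + 2 Na⁺(aq); Q = [Na⁺]^2/[Sn²⁺]^1.
From E = E° − (0.0592/n) log Q: log Q = (E° − E)·n/0.0592 = (+2.53 − (+2.694))·2/0.0592 = -5.5405.
So 1·log[Sn²⁺] = 2·log(0.000201) − log Q = -7.3936 − (-5.5405) = -1.8531; [Sn²⁺] = 10^(-1.8531) ≈ 0.014 M.

0.014 M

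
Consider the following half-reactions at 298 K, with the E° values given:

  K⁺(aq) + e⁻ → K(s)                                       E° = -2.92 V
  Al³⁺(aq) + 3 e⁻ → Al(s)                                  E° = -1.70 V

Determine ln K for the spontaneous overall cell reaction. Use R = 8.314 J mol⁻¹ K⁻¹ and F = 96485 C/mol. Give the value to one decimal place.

Cathode: Al³⁺/Al; anode: K⁺/K. E°cell = (-1.70) − (-2.92) = +1.22 V, with n = 3.
ΔG° = −nFE° = −RT ln K, so ln K = nFE°/(RT) = (3)(96485)(+1.22) / ((8.314)(298)) = 142.533.

142.5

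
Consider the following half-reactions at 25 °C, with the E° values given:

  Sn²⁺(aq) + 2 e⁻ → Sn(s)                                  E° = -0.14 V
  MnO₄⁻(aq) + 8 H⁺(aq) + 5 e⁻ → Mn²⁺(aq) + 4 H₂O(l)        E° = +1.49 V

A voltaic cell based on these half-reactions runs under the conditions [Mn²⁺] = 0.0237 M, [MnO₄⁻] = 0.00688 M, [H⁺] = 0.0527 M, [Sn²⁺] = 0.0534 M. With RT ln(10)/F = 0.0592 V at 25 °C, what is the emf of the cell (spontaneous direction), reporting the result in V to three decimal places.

+1.540 V

MnO₄⁻/Mn²⁺ is the cathode (higher E°), Sn²⁺/Sn the anode: E°cell = +1.49 − (-0.14) = +1.63 V, n = 10.
Overall: 2 MnO₄⁻(aq) + 16 H⁺(aq) + 5 Sn(s) → 2 Mn²⁺(aq) + 8 H₂O(l) + 5 Sn²⁺(aq)
Q = [Mn²⁺]^2·[Sn²⁺]^5 / ([MnO₄⁻]^2·[H⁺]^16); log Q = 15.163.
E = E° − (0.0592/n) log Q = +1.63 − (0.0592/10)(15.163) = +1.540 V.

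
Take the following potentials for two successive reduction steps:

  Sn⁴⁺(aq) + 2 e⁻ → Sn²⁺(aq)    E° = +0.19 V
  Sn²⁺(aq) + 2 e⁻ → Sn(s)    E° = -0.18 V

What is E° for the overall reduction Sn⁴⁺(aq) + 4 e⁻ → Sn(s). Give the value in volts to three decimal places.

Adding the free-energy changes (−nFE°) of the two steps gives −n₃FE°₃ = −n₁FE°₁ − n₂FE°₂.
E°₃ = (2×+0.19 + 2×-0.18) / 4 = (+0.020) / 4 = +0.005 V.

+0.005 V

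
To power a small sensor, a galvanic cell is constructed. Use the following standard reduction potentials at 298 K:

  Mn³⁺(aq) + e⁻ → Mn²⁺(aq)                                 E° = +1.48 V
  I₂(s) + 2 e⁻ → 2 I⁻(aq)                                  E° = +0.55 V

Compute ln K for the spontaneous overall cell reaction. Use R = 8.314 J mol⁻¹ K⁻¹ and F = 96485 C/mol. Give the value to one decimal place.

Cathode: Mn³⁺/Mn²⁺; anode: I₂/I⁻. E°cell = (+1.48) − (+0.55) = +0.93 V, with n = 2.
ΔG° = −nFE° = −RT ln K, so ln K = nFE°/(RT) = (2)(96485)(+0.93) / ((8.314)(298)) = 72.435.

72.4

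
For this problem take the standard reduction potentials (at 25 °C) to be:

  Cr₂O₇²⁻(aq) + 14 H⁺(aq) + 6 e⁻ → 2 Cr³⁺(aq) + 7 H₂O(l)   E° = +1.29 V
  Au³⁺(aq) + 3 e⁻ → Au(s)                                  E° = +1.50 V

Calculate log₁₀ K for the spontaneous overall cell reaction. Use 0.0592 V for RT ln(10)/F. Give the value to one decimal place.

21.3

Cathode: Au³⁺/Au; anode: Cr₂O₇²⁻/Cr³⁺. E°cell = +0.21 V, n = 6.
log K = nE°cell / 0.0592 = (6)(+0.21) / 0.0592 = 21.3.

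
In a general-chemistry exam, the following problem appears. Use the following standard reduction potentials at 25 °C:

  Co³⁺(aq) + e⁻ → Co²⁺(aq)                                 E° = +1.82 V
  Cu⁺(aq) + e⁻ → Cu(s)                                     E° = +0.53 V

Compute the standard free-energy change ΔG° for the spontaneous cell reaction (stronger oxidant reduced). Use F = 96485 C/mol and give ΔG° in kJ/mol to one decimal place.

-124.5 kJ/mol

Co³⁺/Co²⁺ (E° = +1.82 V) is the cathode; Cu⁺/Cu (E° = +0.53 V) is the anode, so E°cell = +1.29 V.
Balancing electrons gives n = 1 (lcm of 1 and 1).
ΔG° = −nFE° = −(1)(96485)(+1.29) = -124,466 J = -124.5 kJ/mol.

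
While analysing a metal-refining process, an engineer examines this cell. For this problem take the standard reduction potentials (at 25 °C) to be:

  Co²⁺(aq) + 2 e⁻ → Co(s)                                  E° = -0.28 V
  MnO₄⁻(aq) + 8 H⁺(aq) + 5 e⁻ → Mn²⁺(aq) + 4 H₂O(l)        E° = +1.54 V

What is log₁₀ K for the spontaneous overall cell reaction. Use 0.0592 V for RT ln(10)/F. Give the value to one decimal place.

Cathode: MnO₄⁻/Mn²⁺; anode: Co²⁺/Co. E°cell = +1.82 V, n = 10.
log K = nE°cell / 0.0592 = (10)(+1.82) / 0.0592 = 307.4.

307.4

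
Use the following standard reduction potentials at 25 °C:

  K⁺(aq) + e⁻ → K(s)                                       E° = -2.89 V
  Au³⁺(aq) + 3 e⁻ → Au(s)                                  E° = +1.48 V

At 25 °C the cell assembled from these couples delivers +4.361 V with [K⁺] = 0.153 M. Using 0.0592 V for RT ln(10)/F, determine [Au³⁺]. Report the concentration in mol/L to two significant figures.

0.0013 M

Au³⁺/Au is the cathode, K⁺/K the anode: E°cell = +4.37 V, n = 3.
Overall reaction: Au³⁺(aq) + 3 K(s) → Au(s) + 3 K⁺(aq); Q = [K⁺]^3/[Au³⁺]^1.
From E = E° − (0.0592/n) log Q: log Q = (E° − E)·n/0.0592 = (+4.37 − (+4.361))·3/0.0592 = 0.4561.
So 1·log[Au³⁺] = 3·log(0.153) − log Q = -2.4459 − (0.4561) = -2.9020; [Au³⁺] = 10^(-2.9020) ≈ 0.0013 M.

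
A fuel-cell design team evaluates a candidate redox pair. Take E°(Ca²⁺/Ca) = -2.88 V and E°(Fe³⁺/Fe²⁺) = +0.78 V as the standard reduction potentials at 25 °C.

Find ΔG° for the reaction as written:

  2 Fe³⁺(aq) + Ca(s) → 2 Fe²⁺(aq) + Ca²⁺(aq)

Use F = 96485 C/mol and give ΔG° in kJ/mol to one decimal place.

As written, Fe³⁺/Fe²⁺ is reduced (cathode) and Ca²⁺/Ca is oxidised (anode), so E°cell = (+0.78) − (-2.88) = +3.66 V.
Balancing electrons gives n = 2.
ΔG° = −nFE° = −(2)(96485)(+3.66) = -706,270 J = -706.3 kJ/mol.

-706.3 kJ/mol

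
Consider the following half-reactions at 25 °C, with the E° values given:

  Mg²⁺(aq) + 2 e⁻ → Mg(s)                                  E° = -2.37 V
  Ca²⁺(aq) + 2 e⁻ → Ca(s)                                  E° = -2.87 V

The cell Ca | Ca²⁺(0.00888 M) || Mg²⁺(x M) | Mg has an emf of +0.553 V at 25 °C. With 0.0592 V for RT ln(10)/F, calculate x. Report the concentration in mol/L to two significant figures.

0.55 M

Mg²⁺/Mg is the cathode, Ca²⁺/Ca the anode: E°cell = +0.50 V, n = 2.
Overall reaction: Mg²⁺(aq) + Ca(s) → Mg(s) + Ca²⁺(aq); Q = [Ca²⁺]^1/[Mg²⁺]^1.
From E = E° − (0.0592/n) log Q: log Q = (E° − E)·n/0.0592 = (+0.50 − (+0.553))·2/0.0592 = -1.7905.
So 1·log[Mg²⁺] = 1·log(0.00888) − log Q = -2.0516 − (-1.7905) = -0.2611; [Mg²⁺] = 10^(-0.2611) ≈ 0.55 M.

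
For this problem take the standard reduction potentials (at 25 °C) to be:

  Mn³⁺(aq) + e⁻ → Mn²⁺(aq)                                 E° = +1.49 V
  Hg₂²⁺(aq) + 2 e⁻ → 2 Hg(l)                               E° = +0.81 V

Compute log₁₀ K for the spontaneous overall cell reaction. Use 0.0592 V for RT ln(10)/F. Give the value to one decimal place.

23.0

Cathode: Mn³⁺/Mn²⁺; anode: Hg₂²⁺/Hg. E°cell = +0.68 V, n = 2.
log K = nE°cell / 0.0592 = (2)(+0.68) / 0.0592 = 23.0.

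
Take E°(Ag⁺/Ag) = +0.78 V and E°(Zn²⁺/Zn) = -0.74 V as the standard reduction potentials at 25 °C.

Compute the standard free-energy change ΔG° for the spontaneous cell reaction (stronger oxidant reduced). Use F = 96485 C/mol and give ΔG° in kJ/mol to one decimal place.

-293.3 kJ/mol

Ag⁺/Ag (E° = +0.78 V) is the cathode; Zn²⁺/Zn (E° = -0.74 V) is the anode, so E°cell = +1.52 V.
Balancing electrons gives n = 2 (lcm of 1 and 2).
ΔG° = −nFE° = −(2)(96485)(+1.52) = -293,314 J = -293.3 kJ/mol.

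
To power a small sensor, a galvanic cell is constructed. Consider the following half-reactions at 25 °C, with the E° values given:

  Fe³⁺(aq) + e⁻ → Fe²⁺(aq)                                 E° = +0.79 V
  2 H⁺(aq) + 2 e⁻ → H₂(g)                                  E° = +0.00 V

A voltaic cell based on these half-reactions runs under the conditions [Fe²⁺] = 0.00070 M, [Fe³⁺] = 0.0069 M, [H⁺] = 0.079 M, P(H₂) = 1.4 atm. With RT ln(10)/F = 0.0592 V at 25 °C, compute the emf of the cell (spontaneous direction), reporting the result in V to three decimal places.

Fe³⁺/Fe²⁺ is the cathode (higher E°), H⁺/H₂ the anode: E°cell = +0.79 − (+0.00) = +0.79 V, n = 2.
Overall: 2 Fe³⁺(aq) + H₂(g) → 2 Fe²⁺(aq) + 2 H⁺(aq)
Q = [Fe²⁺]^2·[H⁺]^2 / ([Fe³⁺]^2·P(H₂)); log Q = -4.338.
E = E° − (0.0592/n) log Q = +0.79 − (0.0592/2)(-4.338) = +0.918 V.

+0.918 V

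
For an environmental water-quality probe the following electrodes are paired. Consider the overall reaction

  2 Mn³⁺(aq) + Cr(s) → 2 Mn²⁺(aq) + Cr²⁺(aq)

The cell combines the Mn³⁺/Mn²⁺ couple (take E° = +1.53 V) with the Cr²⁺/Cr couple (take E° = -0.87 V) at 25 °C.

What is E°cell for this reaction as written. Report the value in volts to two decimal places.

The Mn³⁺/Mn²⁺ couple has the higher reduction potential, so it is the cathode; Cr²⁺/Cr is oxidised at the anode.
E°cell = E°(cathode) − E°(anode) = (+1.53) − (-0.87) = +2.40 V.
Since E°cell > 0, the reaction is spontaneous under standard conditions.

+2.40 V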